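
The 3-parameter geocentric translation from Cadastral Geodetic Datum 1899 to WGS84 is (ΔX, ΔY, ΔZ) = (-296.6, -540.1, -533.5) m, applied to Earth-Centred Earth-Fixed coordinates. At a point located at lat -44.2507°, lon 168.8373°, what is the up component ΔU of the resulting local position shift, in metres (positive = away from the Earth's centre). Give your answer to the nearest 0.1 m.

At φ = -44.2507°, λ = 168.8373°: sin φ = -0.697799, cos φ = 0.716293, sin λ = 0.193596, cos λ = -0.981081.
ΔU = cos φ cos λ·ΔX + cos φ sin λ·ΔY + sin φ·ΔZ = (0.716293)(-0.981081)(-296.6) + (0.716293)(0.193596)(-540.1) + (-0.697799)(-533.5) = 505.81 m.

ΔU = 505.8 m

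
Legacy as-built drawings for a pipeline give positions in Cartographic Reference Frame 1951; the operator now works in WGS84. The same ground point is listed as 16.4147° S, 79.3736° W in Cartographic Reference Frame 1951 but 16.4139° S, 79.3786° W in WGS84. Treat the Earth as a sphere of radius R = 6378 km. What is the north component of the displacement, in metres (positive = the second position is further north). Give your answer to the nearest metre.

ΔN = 89 m

Δφ = -16.4139° − -16.4147° = +0.0008°; Δλ = -79.3786° − -79.3736° = -0.0050°.
1° along a meridian = πR/180 = 111317 m.
ΔN = Δφ × 111317 = 89.1 m; ΔE = Δλ × 111317 × cos(-16.4147°) = -0.0050 × 111317 × 0.959242 = -533.9 m.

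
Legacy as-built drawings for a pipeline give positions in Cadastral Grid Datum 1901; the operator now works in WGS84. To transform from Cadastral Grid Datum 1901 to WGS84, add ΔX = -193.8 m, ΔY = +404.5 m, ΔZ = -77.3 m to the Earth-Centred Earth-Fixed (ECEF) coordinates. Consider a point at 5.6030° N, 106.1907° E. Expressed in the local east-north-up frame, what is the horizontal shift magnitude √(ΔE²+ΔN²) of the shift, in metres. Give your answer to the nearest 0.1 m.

At φ = 5.6030°, λ = 106.1907°: sin φ = 0.097635, cos φ = 0.995222, sin λ = 0.960339, cos λ = -0.278835.
ΔE = −sin λ·ΔX + cos λ·ΔY = −(0.960339)·(-193.8) + (-0.278835)·(404.5) = 73.32 m.
ΔN = −sin φ cos λ·ΔX − sin φ sin λ·ΔY + cos φ·ΔZ = −(0.097635)(-0.278835)(-193.8) − (0.097635)(0.960339)(404.5) + (0.995222)(-77.3) = -120.13 m.
Horizontal magnitude = √(ΔE² + ΔN²) = √(73.32² + (-120.13)²) = 140.74 m.

140.7 m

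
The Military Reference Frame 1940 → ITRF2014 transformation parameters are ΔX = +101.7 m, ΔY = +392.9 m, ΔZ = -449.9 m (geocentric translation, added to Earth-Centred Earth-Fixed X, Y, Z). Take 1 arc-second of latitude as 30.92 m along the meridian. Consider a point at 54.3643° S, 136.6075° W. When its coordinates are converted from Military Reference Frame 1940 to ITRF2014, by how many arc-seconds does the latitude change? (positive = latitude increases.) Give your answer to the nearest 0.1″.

Δφ = -17.5″

sin φ = -0.812738, cos φ = 0.582629, sin λ = -0.686992, cos λ = -0.726665.
North component: ΔN = −sin φ cos λ·ΔX − sin φ sin λ·ΔY + cos φ·ΔZ = −(-0.812738)(-0.726665)(101.7) − (-0.812738)(-0.686992)(392.9) + (0.582629)(-449.9) = -541.56 m.
1° of latitude spans 3600 × 30.92 = 111312 m, so Δφ = -541.56 / 111312 × 3600 = -17.515″.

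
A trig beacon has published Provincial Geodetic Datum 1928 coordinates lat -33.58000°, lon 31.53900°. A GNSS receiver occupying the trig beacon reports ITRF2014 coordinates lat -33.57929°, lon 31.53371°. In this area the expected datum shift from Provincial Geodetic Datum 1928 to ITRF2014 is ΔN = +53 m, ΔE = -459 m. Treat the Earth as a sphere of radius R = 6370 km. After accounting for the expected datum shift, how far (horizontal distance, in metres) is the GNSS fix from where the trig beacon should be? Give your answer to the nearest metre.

Observed coordinate differences: Δφ = +0.00071°, Δλ = -0.00529°.
Converting to metres (1° lat = 111177 m, cos φ = 0.833114): observed ΔN = 78.9 m, observed ΔE = -490.0 m.
Subtracting the expected shift leaves a residual of 78.9 − (53) = 25.9 m north and -490.0 − (-459) = -31.0 m east.
Residual distance = √(25.9² + (-31.0)²) = 40.4 m.

40 m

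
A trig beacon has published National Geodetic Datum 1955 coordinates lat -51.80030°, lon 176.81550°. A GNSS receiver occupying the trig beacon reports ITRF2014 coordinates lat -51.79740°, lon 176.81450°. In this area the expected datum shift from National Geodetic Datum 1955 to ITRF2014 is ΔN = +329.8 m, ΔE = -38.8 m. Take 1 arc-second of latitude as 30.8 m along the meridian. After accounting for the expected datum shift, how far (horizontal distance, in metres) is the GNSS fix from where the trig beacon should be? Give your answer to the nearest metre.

Observed coordinate differences: Δφ = +0.00290°, Δλ = -0.00100°.
Converting to metres (1° lat = 110880 m, cos φ = 0.618404): observed ΔN = 321.6 m, observed ΔE = -68.6 m.
Subtracting the expected shift leaves a residual of 321.6 − (329.8) = -8.2 m north and -68.6 − (-38.8) = -29.8 m east.
Residual distance = √((-8.2)² + (-29.8)²) = 30.9 m.

31 m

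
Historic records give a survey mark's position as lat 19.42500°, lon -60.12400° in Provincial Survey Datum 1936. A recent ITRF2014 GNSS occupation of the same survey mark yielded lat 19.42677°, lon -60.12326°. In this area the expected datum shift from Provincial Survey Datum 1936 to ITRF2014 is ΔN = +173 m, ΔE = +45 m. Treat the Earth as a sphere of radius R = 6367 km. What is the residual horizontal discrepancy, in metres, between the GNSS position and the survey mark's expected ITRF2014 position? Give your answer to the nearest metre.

Observed coordinate differences: Δφ = +0.00177°, Δλ = +0.00074°.
Converting to metres (1° lat = 111125 m, cos φ = 0.943078): observed ΔN = 196.7 m, observed ΔE = 77.6 m.
Subtracting the expected shift leaves a residual of 196.7 − (173) = 23.7 m north and 77.6 − (45) = 32.6 m east.
Residual distance = √(23.7² + 32.6²) = 40.3 m.

40 m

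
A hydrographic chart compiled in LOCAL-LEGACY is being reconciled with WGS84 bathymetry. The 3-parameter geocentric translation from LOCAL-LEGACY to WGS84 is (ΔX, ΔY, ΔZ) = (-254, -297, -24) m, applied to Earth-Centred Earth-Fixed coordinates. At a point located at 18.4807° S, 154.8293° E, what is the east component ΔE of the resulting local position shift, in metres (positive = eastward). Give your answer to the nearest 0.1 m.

ΔE = 376.8 m

At φ = -18.4807°, λ = 154.8293°: sin φ = -0.316985, cos φ = 0.948430, sin λ = 0.425317, cos λ = -0.905045.
ΔE = −sin λ·ΔX + cos λ·ΔY = −(0.425317)·(-254) + (-0.905045)·(-297) = 376.83 m.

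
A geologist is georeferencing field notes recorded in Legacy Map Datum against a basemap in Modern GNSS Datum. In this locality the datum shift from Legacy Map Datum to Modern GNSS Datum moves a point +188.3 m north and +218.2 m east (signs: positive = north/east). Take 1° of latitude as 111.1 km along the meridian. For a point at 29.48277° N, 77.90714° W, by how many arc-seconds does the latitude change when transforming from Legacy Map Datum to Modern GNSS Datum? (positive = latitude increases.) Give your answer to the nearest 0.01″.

1° of latitude = 111.1 km, so Δφ = 188.3 / 111100 = 0.0016949° = 6.102″.

Δφ = 6.10″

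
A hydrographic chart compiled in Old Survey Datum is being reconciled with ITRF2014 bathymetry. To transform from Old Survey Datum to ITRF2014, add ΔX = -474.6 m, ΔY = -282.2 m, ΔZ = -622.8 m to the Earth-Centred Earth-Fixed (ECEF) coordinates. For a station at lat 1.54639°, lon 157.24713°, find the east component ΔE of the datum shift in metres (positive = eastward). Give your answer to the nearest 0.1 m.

At φ = 1.54639°, λ = 157.24713°: sin φ = 0.026986, cos φ = 0.999636, sin λ = 0.386757, cos λ = -0.922182.
ΔE = −sin λ·ΔX + cos λ·ΔY = −(0.386757)·(-474.6) + (-0.922182)·(-282.2) = 443.79 m.

ΔE = 443.8 m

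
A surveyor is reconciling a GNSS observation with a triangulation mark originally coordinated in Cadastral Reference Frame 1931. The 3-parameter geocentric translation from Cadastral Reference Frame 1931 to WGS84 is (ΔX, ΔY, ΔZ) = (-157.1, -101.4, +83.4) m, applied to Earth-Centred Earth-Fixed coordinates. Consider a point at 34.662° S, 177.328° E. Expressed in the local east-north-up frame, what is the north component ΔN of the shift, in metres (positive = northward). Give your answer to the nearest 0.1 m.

ΔN = 155.2 m

At φ = -34.662°, λ = 177.328°: sin φ = -0.568734, cos φ = 0.822521, sin λ = 0.046618, cos λ = -0.998913.
ΔN = −sin φ cos λ·ΔX − sin φ sin λ·ΔY + cos φ·ΔZ = −(-0.568734)(-0.998913)(-157.1) − (-0.568734)(0.046618)(-101.4) + (0.822521)(83.4) = 155.16 m.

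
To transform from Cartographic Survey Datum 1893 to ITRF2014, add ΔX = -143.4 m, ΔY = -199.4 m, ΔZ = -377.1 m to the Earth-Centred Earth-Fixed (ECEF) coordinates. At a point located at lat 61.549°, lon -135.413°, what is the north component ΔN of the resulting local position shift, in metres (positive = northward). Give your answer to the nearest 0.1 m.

ΔN = -392.5 m

At φ = 61.549°, λ = -135.413°: sin φ = 0.879225, cos φ = 0.476407, sin λ = -0.701991, cos λ = -0.712185.
ΔN = −sin φ cos λ·ΔX − sin φ sin λ·ΔY + cos φ·ΔZ = −(0.879225)(-0.712185)(-143.4) − (0.879225)(-0.701991)(-199.4) + (0.476407)(-377.1) = -392.52 m.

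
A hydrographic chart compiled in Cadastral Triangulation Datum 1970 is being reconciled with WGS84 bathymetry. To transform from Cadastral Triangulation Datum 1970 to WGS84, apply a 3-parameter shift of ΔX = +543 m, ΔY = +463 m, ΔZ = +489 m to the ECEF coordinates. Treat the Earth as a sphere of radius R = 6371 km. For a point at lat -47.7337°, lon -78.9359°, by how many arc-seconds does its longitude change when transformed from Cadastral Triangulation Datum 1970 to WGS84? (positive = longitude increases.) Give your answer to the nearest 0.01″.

sin φ = -0.740027, cos φ = 0.672577, sin λ = -0.981413, cos λ = 0.191907.
East component: ΔE = −sin λ·ΔX + cos λ·ΔY = −(-0.981413)(543) + (0.191907)(463) = 621.76 m.
1° of latitude spans πR/180 = 111195 m; at latitude φ, 1° of longitude spans that × cos φ = 74787.2 m, so Δλ = 621.76 / 74787.2 × 3600 = 29.929″.

Δλ = 29.93″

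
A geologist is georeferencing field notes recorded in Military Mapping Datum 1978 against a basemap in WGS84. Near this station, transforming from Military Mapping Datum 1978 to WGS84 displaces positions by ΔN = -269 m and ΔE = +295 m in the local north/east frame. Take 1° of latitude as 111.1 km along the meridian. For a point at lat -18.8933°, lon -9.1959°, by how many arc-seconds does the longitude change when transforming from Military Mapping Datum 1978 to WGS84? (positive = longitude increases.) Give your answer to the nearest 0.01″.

Δλ = 10.10″

At latitude -18.8933°, cos φ = 0.946123.
1° of longitude at this latitude = 111.1 × cos φ = 105.11 km, so Δλ = 295.0 / 105114.3 = 0.0028065° = 10.103″.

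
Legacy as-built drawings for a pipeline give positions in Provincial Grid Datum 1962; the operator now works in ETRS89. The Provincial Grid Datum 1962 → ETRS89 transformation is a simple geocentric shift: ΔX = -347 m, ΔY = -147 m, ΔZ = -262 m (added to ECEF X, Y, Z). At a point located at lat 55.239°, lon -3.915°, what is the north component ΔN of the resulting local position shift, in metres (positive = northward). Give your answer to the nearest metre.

At φ = 55.239°, λ = -3.915°: sin φ = 0.821537, cos φ = 0.570154, sin λ = -0.068276, cos λ = 0.997666.
ΔN = −sin φ cos λ·ΔX − sin φ sin λ·ΔY + cos φ·ΔZ = −(0.821537)(0.997666)(-347) − (0.821537)(-0.068276)(-147) + (0.570154)(-262) = 126.78 m.

ΔN = 127 m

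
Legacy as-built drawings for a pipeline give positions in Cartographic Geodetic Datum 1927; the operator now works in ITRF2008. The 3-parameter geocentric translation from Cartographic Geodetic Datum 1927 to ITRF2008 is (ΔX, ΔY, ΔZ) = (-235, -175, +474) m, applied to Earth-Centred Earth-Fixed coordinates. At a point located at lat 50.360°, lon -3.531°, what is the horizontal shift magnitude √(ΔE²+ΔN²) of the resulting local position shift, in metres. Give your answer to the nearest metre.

The local east axis at (φ, λ) is (−sin λ, cos λ, 0), so ΔE = −sin(-3.531°)·(-235) + cos(-3.531°)·(-175) = -189.14 m.
The local north axis is (−sin φ cos λ, −sin φ sin λ, cos φ), giving ΔN = 180.622 − 8.300 + 302.394 = 474.72 m.
Horizontal magnitude = √(ΔE² + ΔN²) = √((-189.14)² + 474.72²) = 511.01 m.

511 m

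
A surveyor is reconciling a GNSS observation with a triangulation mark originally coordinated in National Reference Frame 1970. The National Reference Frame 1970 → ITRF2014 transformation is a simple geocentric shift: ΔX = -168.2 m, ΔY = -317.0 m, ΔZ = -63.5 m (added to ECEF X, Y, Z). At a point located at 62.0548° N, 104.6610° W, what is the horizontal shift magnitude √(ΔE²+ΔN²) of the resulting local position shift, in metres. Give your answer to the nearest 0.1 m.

The local east axis at (φ, λ) is (−sin λ, cos λ, 0), so ΔE = −sin(-104.6610°)·(-168.2) + cos(-104.6610°)·(-317.0) = -82.49 m.
The local north axis is (−sin φ cos λ, −sin φ sin λ, cos φ), giving ΔN = -37.607 − 270.919 − 29.758 = -338.28 m.
Horizontal magnitude = √(ΔE² + ΔN²) = √((-82.49)² + (-338.28)²) = 348.20 m.

348.2 m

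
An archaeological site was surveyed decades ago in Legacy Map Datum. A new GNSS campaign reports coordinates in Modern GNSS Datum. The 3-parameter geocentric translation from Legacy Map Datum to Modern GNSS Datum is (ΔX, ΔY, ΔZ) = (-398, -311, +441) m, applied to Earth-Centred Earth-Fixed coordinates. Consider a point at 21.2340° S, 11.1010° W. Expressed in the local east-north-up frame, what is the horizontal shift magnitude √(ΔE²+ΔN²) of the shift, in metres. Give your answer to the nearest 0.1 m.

480.2 m

At φ = -21.2340°, λ = -11.1010°: sin φ = -0.362178, cos φ = 0.932109, sin λ = -0.192539, cos λ = 0.981289.
ΔE = −sin λ·ΔX + cos λ·ΔY = −(-0.192539)·(-398) + (0.981289)·(-311) = -381.81 m.
ΔN = −sin φ cos λ·ΔX − sin φ sin λ·ΔY + cos φ·ΔZ = −(-0.362178)(0.981289)(-398) − (-0.362178)(-0.192539)(-311) + (0.932109)(441) = 291.30 m.
Horizontal magnitude = √(ΔE² + ΔN²) = √((-381.81)² + 291.30²) = 480.24 m.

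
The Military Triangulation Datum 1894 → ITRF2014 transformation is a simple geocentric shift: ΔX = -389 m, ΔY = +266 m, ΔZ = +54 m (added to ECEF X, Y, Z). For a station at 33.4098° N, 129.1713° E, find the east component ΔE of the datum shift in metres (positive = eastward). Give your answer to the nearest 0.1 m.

ΔE = 133.6 m

At φ = 33.4098°, λ = 129.1713°: sin φ = 0.550624, cos φ = 0.834754, sin λ = 0.775261, cos λ = -0.631641.
ΔE = −sin λ·ΔX + cos λ·ΔY = −(0.775261)·(-389) + (-0.631641)·(266) = 133.56 m.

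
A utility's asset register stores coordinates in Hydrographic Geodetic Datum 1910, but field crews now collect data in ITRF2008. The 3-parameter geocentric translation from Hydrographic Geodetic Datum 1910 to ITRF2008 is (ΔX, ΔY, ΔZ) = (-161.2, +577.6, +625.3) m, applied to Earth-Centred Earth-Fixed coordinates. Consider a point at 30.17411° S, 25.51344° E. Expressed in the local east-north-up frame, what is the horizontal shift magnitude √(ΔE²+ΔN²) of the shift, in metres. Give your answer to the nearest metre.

837 m

At φ = -30.17411°, λ = 25.51344°: sin φ = -0.502629, cos φ = 0.864502, sin λ = 0.430723, cos λ = 0.902484.
ΔE = −sin λ·ΔX + cos λ·ΔY = −(0.430723)·(-161.2) + (0.902484)·(577.6) = 590.71 m.
ΔN = −sin φ cos λ·ΔX − sin φ sin λ·ΔY + cos φ·ΔZ = −(-0.502629)(0.902484)(-161.2) − (-0.502629)(0.430723)(577.6) + (0.864502)(625.3) = 592.50 m.
Horizontal magnitude = √(ΔE² + ΔN²) = √(590.71² + 592.50²) = 836.65 m.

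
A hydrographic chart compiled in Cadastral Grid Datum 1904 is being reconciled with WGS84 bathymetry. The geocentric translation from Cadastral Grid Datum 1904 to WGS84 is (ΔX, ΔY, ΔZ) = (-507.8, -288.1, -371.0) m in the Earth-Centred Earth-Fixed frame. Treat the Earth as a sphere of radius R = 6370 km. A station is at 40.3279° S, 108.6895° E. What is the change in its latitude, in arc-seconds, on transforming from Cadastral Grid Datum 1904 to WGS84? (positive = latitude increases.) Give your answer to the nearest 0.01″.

sin φ = -0.647161, cos φ = 0.762353, sin λ = 0.947269, cos λ = -0.320439.
North component: ΔN = −sin φ cos λ·ΔX − sin φ sin λ·ΔY + cos φ·ΔZ = −(-0.647161)(-0.320439)(-507.8) − (-0.647161)(0.947269)(-288.1) + (0.762353)(-371.0) = -354.14 m.
1° of latitude spans πR/180 = 111177 m, so Δφ = -354.14 / 111177 × 3600 = -11.467″.

Δφ = -11.47″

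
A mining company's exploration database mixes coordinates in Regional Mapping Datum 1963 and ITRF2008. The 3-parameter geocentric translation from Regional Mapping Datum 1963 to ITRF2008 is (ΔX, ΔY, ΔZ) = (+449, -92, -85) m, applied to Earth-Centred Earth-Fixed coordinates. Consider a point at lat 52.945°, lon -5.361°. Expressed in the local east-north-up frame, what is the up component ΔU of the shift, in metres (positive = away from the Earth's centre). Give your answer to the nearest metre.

ΔU = 207 m

The local up (radial) axis is (cos φ cos λ, cos φ sin λ, sin φ), giving ΔU = 269.376 + 5.180 − 67.835 = 206.72 m.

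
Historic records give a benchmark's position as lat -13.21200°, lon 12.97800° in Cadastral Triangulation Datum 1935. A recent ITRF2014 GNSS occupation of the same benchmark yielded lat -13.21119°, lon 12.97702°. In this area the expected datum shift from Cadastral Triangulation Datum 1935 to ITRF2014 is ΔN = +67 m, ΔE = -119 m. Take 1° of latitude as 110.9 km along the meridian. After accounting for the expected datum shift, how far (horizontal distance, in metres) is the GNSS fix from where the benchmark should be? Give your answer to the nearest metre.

26 m

Observed coordinate differences: Δφ = +0.00081°, Δλ = -0.00098°.
Converting to metres (1° lat = 110900 m, cos φ = 0.973531): observed ΔN = 89.8 m, observed ΔE = -105.8 m.
Subtracting the expected shift leaves a residual of 89.8 − (67) = 22.8 m north and -105.8 − (-119) = 13.2 m east.
Residual distance = √(22.8² + 13.2²) = 26.4 m.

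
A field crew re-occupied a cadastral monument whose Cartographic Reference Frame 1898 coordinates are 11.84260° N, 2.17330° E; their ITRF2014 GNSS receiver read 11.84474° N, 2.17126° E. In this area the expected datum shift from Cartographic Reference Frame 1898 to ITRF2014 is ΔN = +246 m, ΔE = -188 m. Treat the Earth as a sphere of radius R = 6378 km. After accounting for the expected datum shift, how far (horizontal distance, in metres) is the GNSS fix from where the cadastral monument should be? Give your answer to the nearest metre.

35 m

Observed coordinate differences: Δφ = +0.00214°, Δλ = -0.00204°.
Converting to metres (1° lat = 111317 m, cos φ = 0.978715): observed ΔN = 238.2 m, observed ΔE = -222.3 m.
Subtracting the expected shift leaves a residual of 238.2 − (246) = -7.8 m north and -222.3 − (-188) = -34.3 m east.
Residual distance = √((-7.8)² + (-34.3)²) = 35.1 m.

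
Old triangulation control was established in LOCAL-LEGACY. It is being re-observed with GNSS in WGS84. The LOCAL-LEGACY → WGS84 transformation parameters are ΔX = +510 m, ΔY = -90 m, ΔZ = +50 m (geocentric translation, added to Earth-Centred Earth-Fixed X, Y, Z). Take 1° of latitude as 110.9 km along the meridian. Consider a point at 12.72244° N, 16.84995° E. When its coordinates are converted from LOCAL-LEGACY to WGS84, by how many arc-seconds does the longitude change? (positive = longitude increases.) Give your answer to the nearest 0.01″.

sin φ = 0.220228, cos φ = 0.975448, sin λ = 0.289866, cos λ = 0.957067.
East component: ΔE = −sin λ·ΔX + cos λ·ΔY = −(0.289866)(510) + (0.957067)(-90) = -233.97 m.
1° of latitude spans 110900 m; at latitude φ, 1° of longitude spans that × cos φ = 108177.2 m, so Δλ = -233.97 / 108177.2 × 3600 = -7.786″.

Δλ = -7.79″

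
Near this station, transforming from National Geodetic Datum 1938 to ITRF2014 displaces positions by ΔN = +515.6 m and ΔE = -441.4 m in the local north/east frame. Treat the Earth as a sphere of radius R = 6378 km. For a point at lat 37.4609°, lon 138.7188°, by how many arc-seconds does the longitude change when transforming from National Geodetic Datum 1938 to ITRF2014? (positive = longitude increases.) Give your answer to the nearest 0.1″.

Δλ = -18.0″

At latitude 37.4609°, cos φ = 0.793769.
One radian of longitude at latitude φ spans R cos φ, so Δλ = ΔE / (R cos φ) = -441.4 / (6378000 × 0.793769) = -8.7187e-05 rad = -17.984″.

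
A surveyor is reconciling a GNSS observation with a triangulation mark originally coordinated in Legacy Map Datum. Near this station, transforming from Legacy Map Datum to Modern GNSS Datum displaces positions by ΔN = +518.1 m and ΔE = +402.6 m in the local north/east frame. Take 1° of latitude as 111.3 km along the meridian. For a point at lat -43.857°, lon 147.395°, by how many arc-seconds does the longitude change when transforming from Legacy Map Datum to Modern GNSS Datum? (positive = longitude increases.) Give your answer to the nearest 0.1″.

At latitude -43.857°, cos φ = 0.721071.
1° of longitude at this latitude = 111.3 × cos φ = 80.26 km, so Δλ = 402.6 / 80255.2 = 0.0050165° = 18.059″.

Δλ = 18.1″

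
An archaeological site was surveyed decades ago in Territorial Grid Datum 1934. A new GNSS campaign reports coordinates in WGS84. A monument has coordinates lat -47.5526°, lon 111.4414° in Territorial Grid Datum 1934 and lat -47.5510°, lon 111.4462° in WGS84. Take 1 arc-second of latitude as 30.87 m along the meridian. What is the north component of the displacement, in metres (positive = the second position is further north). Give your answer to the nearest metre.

ΔN = 178 m

Δφ = -47.5510° − -47.5526° = +0.0016°; Δλ = 111.4462° − 111.4414° = +0.0048°.
1° of latitude = 3600 × 30.87 = 111132 m.
ΔN = Δφ × 111132 = 177.8 m; ΔE = Δλ × 111132 × cos(-47.5526°) = +0.0048 × 111132 × 0.674913 = 360.0 m.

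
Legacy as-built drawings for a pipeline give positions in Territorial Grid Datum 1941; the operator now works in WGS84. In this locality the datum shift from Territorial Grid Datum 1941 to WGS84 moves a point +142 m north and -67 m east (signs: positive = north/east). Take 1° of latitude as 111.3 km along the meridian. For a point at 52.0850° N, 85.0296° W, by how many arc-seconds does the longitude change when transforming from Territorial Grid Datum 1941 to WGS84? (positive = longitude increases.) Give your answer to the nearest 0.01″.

At latitude 52.0850°, cos φ = 0.614492.
1° of longitude at this latitude = 111.3 × cos φ = 68.39 km, so Δλ = -67.0 / 68392.9 = -0.0009796° = -3.527″.

Δλ = -3.53″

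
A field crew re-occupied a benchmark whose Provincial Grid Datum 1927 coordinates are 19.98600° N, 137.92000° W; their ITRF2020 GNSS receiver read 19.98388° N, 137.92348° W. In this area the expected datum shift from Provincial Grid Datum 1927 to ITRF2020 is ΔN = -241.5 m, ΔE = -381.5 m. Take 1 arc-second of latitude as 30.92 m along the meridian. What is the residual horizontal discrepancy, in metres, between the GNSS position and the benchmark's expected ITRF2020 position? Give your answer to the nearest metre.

18 m

Observed coordinate differences: Δφ = -0.00212°, Δλ = -0.00348°.
Converting to metres (1° lat = 111312 m, cos φ = 0.939776): observed ΔN = -236.0 m, observed ΔE = -364.0 m.
Subtracting the expected shift leaves a residual of -236.0 − (-241.5) = 5.5 m north and -364.0 − (-381.5) = 17.5 m east.
Residual distance = √(5.5² + 17.5²) = 18.3 m.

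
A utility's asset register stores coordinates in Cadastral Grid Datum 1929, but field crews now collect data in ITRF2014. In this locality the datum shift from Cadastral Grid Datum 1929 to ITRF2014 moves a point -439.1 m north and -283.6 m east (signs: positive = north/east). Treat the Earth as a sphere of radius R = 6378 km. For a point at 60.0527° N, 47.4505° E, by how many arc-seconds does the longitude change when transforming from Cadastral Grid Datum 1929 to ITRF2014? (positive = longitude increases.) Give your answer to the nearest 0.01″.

Δλ = -18.37″

At latitude 60.0527°, cos φ = 0.499203.
One radian of longitude at latitude φ spans R cos φ, so Δλ = ΔE / (R cos φ) = -283.6 / (6378000 × 0.499203) = -8.9073e-05 rad = -18.373″.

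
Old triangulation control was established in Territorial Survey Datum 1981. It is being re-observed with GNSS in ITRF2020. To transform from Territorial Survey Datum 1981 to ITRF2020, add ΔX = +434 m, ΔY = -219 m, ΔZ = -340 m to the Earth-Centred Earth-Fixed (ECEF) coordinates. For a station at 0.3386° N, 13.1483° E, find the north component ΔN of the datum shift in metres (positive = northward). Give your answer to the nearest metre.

The local north axis is (−sin φ cos λ, −sin φ sin λ, cos φ), giving ΔN = -2.498 + 0.294 − 339.994 = -342.20 m.

ΔN = -342 m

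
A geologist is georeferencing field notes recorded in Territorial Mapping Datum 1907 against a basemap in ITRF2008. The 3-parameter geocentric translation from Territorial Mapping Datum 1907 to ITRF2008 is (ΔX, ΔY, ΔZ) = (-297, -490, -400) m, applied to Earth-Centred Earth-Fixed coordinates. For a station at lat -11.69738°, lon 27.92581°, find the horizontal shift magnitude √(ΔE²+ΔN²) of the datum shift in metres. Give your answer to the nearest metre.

573 m

At φ = -11.69738°, λ = 27.92581°: sin φ = -0.202743, cos φ = 0.979232, sin λ = 0.468328, cos λ = 0.883555.
ΔE = −sin λ·ΔX + cos λ·ΔY = −(0.468328)·(-297) + (0.883555)·(-490) = -293.85 m.
ΔN = −sin φ cos λ·ΔX − sin φ sin λ·ΔY + cos φ·ΔZ = −(-0.202743)(0.883555)(-297) − (-0.202743)(0.468328)(-490) + (0.979232)(-400) = -491.42 m.
Horizontal magnitude = √(ΔE² + ΔN²) = √((-293.85)² + (-491.42)²) = 572.57 m.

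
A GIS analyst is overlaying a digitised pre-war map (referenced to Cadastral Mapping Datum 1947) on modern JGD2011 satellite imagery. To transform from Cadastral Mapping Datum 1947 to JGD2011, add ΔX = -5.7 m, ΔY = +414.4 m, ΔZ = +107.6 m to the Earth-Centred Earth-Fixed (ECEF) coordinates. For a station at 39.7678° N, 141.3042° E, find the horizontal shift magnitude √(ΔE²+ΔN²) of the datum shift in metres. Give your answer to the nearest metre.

The local east axis at (φ, λ) is (−sin λ, cos λ, 0), so ΔE = −sin(141.3042°)·(-5.7) + cos(141.3042°)·414.4 = -319.87 m.
The local north axis is (−sin φ cos λ, −sin φ sin λ, cos φ), giving ΔN = -2.846 − 165.726 + 82.706 = -85.87 m.
Horizontal magnitude = √(ΔE² + ΔN²) = √((-319.87)² + (-85.87)²) = 331.19 m.

331 m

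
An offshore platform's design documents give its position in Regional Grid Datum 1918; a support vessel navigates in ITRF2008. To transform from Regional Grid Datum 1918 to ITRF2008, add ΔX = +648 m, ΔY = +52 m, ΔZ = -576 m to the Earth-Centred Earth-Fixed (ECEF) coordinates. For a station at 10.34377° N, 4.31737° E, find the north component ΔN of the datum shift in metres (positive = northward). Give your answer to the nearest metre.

The local north axis is (−sin φ cos λ, −sin φ sin λ, cos φ), giving ΔN = -116.021 − 0.703 − 566.639 = -683.36 m.

ΔN = -683 m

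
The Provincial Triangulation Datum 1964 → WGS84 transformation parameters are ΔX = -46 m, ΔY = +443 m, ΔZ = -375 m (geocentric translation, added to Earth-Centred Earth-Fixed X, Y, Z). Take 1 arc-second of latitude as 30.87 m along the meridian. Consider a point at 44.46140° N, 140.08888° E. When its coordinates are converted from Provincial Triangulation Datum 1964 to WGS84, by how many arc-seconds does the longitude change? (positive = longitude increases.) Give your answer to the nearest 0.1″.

Δλ = -14.1″

sin φ = 0.700429, cos φ = 0.713722, sin λ = 0.641599, cos λ = -0.767041.
East component: ΔE = −sin λ·ΔX + cos λ·ΔY = −(0.641599)(-46) + (-0.767041)(443) = -310.29 m.
1° of latitude spans 3600 × 30.87 = 111132 m; at latitude φ, 1° of longitude spans that × cos φ = 79317.4 m, so Δλ = -310.29 / 79317.4 × 3600 = -14.083″.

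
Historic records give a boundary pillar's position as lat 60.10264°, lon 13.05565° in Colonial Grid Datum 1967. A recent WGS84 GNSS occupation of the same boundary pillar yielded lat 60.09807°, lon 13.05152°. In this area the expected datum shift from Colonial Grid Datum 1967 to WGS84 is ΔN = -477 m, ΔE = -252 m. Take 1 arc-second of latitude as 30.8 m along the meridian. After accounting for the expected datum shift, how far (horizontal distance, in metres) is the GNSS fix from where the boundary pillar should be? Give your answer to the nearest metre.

38 m

Observed coordinate differences: Δφ = -0.00457°, Δλ = -0.00413°.
Converting to metres (1° lat = 110880 m, cos φ = 0.498448): observed ΔN = -506.7 m, observed ΔE = -228.3 m.
Subtracting the expected shift leaves a residual of -506.7 − (-477) = -29.7 m north and -228.3 − (-252) = 23.7 m east.
Residual distance = √((-29.7)² + 23.7²) = 38.0 m.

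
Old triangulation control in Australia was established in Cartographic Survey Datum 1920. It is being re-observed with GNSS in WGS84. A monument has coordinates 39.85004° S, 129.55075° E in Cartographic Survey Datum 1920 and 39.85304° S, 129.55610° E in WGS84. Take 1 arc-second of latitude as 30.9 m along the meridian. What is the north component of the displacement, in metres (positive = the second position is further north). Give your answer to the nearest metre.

ΔN = -334 m

Δφ = -39.85304° − -39.85004° = -0.00300°; Δλ = 129.55610° − 129.55075° = +0.00535°.
1° of latitude = 3600 × 30.90 = 111240 m.
ΔN = Δφ × 111240 = -333.7 m; ΔE = Δλ × 111240 × cos(-39.85004°) = +0.00535 × 111240 × 0.767724 = 456.9 m.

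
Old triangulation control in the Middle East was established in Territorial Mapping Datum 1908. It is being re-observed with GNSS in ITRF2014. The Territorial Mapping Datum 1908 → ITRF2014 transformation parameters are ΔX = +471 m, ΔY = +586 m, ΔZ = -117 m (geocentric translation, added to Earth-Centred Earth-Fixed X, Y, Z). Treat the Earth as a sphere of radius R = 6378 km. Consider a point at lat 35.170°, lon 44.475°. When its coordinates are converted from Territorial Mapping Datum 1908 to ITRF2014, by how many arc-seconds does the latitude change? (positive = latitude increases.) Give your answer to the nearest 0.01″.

sin φ = 0.576004, cos φ = 0.817447, sin λ = 0.700598, cos λ = 0.713556.
North component: ΔN = −sin φ cos λ·ΔX − sin φ sin λ·ΔY + cos φ·ΔZ = −(0.576004)(0.713556)(471) − (0.576004)(0.700598)(586) + (0.817447)(-117) = -525.71 m.
1° of latitude spans πR/180 = 111317 m, so Δφ = -525.71 / 111317 × 3600 = -17.001″.

Δφ = -17.00″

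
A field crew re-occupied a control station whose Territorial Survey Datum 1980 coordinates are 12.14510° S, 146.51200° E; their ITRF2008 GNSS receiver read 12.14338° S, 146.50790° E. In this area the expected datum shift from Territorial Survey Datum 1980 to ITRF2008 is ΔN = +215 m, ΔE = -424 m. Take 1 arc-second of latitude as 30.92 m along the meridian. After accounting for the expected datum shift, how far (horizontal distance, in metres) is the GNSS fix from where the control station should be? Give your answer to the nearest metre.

32 m

Observed coordinate differences: Δφ = +0.00172°, Δλ = -0.00410°.
Converting to metres (1° lat = 111312 m, cos φ = 0.977618): observed ΔN = 191.5 m, observed ΔE = -446.2 m.
Subtracting the expected shift leaves a residual of 191.5 − (215) = -23.5 m north and -446.2 − (-424) = -22.2 m east.
Residual distance = √((-23.5)² + (-22.2)²) = 32.3 m.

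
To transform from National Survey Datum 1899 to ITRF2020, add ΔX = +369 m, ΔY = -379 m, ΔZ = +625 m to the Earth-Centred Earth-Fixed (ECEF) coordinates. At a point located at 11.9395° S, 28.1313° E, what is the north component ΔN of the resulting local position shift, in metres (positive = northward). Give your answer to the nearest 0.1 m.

At φ = -11.9395°, λ = 28.1313°: sin φ = -0.206879, cos φ = 0.978367, sin λ = 0.471494, cos λ = 0.881869.
ΔN = −sin φ cos λ·ΔX − sin φ sin λ·ΔY + cos φ·ΔZ = −(-0.206879)(0.881869)(369) − (-0.206879)(0.471494)(-379) + (0.978367)(625) = 641.83 m.

ΔN = 641.8 m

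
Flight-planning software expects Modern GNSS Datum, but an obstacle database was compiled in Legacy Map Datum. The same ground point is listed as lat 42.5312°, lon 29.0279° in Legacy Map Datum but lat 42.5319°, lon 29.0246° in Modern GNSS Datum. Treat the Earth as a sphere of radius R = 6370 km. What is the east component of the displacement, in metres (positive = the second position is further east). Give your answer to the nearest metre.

ΔE = -270 m

Δφ = 42.5319° − 42.5312° = +0.0007°; Δλ = 29.0246° − 29.0279° = -0.0033°.
1° along a meridian = πR/180 = 111177 m.
ΔN = Δφ × 111177 = 77.8 m; ΔE = Δλ × 111177 × cos(42.5312°) = -0.0033 × 111177 × 0.736909 = -270.4 m.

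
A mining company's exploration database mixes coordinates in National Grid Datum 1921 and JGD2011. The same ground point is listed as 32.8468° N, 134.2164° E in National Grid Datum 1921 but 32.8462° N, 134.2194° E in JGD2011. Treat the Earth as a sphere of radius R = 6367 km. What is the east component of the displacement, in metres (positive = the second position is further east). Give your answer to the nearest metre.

ΔE = 280 m

Δφ = 32.8462° − 32.8468° = -0.0006°; Δλ = 134.2194° − 134.2164° = +0.0030°.
1° along a meridian = πR/180 = 111125 m.
ΔN = Δφ × 111125 = -66.7 m; ΔE = Δλ × 111125 × cos(32.8468°) = +0.0030 × 111125 × 0.840124 = 280.1 m.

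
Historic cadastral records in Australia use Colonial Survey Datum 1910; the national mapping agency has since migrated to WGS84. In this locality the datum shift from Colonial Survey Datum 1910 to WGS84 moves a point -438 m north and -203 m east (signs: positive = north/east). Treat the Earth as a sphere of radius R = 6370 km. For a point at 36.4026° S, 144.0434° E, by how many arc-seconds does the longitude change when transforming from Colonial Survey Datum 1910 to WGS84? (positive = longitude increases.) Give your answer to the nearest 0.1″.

At latitude -36.4026°, cos φ = 0.804867.
One radian of longitude at latitude φ spans R cos φ, so Δλ = ΔE / (R cos φ) = -203.0 / (6370000 × 0.804867) = -3.9594e-05 rad = -8.167″.

Δλ = -8.2″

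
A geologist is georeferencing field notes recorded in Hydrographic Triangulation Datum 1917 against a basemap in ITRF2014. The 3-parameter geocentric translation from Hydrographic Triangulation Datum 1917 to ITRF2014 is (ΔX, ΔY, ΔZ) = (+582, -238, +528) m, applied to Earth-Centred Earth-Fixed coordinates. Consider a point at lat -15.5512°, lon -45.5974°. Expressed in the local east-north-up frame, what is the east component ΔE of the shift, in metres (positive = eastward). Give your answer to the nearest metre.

ΔE = 249 m

The local east axis at (φ, λ) is (−sin λ, cos λ, 0), so ΔE = −sin(-45.5974°)·582 + cos(-45.5974°)·(-238) = 249.28 m.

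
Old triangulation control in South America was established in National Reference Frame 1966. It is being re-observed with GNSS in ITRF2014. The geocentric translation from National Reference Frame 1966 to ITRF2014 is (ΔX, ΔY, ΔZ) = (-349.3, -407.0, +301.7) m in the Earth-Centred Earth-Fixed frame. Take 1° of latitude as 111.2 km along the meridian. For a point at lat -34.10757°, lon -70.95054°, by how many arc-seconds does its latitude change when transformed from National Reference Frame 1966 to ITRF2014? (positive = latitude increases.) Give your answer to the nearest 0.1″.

sin φ = -0.560748, cos φ = 0.827986, sin λ = -0.945237, cos λ = 0.326384.
North component: ΔN = −sin φ cos λ·ΔX − sin φ sin λ·ΔY + cos φ·ΔZ = −(-0.560748)(0.326384)(-349.3) − (-0.560748)(-0.945237)(-407.0) + (0.827986)(301.7) = 401.60 m.
1° of latitude spans 111200 m, so Δφ = 401.60 / 111200 × 3600 = 13.001″.

Δφ = 13.0″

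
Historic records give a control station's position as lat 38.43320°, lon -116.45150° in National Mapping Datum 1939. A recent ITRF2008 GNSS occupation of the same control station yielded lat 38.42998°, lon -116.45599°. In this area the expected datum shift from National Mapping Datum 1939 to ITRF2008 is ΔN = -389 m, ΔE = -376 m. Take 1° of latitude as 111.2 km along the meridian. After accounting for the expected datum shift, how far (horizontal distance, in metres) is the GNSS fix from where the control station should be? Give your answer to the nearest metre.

34 m

Observed coordinate differences: Δφ = -0.00322°, Δλ = -0.00449°.
Converting to metres (1° lat = 111200 m, cos φ = 0.783333): observed ΔN = -358.1 m, observed ΔE = -391.1 m.
Subtracting the expected shift leaves a residual of -358.1 − (-389) = 30.9 m north and -391.1 − (-376) = -15.1 m east.
Residual distance = √(30.9² + (-15.1)²) = 34.4 m.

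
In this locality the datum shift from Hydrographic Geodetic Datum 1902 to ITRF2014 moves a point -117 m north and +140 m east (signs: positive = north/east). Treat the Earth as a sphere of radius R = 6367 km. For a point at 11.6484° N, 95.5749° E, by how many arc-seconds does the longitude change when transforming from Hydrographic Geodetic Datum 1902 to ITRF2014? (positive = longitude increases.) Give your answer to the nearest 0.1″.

Δλ = 4.6″

At latitude 11.6484°, cos φ = 0.979405.
One radian of longitude at latitude φ spans R cos φ, so Δλ = ΔE / (R cos φ) = 140.0 / (6367000 × 0.979405) = 2.2451e-05 rad = 4.631″.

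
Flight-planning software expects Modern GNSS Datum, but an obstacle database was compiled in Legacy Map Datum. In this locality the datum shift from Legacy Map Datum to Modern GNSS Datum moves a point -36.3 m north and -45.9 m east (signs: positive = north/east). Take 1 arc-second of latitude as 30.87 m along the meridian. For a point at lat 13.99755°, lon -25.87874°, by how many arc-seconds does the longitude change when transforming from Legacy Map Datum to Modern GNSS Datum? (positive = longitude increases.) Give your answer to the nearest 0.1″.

At latitude 13.99755°, cos φ = 0.970306.
1″ of longitude at this latitude = 30.87 × cos φ = 29.9533 m, so Δλ = -45.9 / 29.9533 = -1.532″.

Δλ = -1.5″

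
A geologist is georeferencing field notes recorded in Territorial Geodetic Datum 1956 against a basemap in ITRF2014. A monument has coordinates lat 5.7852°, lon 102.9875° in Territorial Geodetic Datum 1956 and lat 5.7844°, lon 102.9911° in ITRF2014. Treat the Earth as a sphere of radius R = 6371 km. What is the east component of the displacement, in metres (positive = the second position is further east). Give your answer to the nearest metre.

ΔE = 398 m

Δφ = 5.7844° − 5.7852° = -0.0008°; Δλ = 102.9911° − 102.9875° = +0.0036°.
1° along a meridian = πR/180 = 111195 m.
ΔN = Δφ × 111195 = -89.0 m; ΔE = Δλ × 111195 × cos(5.7852°) = +0.0036 × 111195 × 0.994907 = 398.3 m.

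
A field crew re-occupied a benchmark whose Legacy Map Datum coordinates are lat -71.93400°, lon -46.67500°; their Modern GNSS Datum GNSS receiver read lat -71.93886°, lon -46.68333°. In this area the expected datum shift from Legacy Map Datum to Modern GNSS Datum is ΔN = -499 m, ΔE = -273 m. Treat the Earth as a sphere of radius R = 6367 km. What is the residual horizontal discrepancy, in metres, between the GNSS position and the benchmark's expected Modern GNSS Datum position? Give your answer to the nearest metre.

Observed coordinate differences: Δφ = -0.00486°, Δλ = -0.00833°.
Converting to metres (1° lat = 111125 m, cos φ = 0.310112): observed ΔN = -540.1 m, observed ΔE = -287.1 m.
Subtracting the expected shift leaves a residual of -540.1 − (-499) = -41.1 m north and -287.1 − (-273) = -14.1 m east.
Residual distance = √((-41.1)² + (-14.1)²) = 43.4 m.

43 m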